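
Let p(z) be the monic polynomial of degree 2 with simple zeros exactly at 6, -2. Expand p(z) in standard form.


The polynomial is p(z) = ∏_{α ∈ S} (z − α), where S = {6, -2}.
Expanding the product yields: p(z) = z^2 -4·z -12.
The resulting polynomial has degree 2 and real coefficients as required.

p(z) = z^2 -4·z -12.


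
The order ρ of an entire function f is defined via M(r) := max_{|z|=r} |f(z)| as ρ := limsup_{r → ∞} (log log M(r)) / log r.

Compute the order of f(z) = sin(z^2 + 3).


Write sin(w) = (e^{iw} ± e^{−iw})/(2 or 2i), so |sin(w)| ≤ e^{|w|}. With w = z^2 + 3, |w| ≤ 1r^2 + 3 on |z|=r, giving M(r) ≤ e^{1r^2 + 3} and ρ ≤ 2. For the lower bound, choose z on |z|=r with 1z^2 purely imaginary of modulus 1r^2; then |sin(z^2 + 3)| grows like e^{1r^2}/2, so ρ ≥ 2. Hence ρ = 2.
Therefore ρ = 2.

Order ρ = 2.


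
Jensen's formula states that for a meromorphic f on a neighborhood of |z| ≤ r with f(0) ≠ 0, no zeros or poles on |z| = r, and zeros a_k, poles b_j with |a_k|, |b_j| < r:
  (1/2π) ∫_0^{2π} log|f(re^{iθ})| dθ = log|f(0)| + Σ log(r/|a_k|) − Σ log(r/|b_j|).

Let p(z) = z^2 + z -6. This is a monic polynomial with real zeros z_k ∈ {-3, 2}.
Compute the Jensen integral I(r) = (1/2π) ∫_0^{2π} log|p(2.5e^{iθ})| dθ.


Zeros: -3, 2; r = 2.5.
Inside |z| < r: 2. Outside (|z| ≥ r): -3.
p(0) = -6, so log|p(0)| = log(6) = 1.7918.
Apply Jensen: I(r) = log|p(0)| + Σ_k log(r/|z_k|), summed over zeros inside |z| < r.
  log(r/|z_k|) for z_k = 2: log(2.5/2) = 0.2231
  Outside zeros (-3) contribute nothing to the Jensen sum.
Sum over inside zeros: 0.2231.
I(r) = log|p(0)| + (inside sum) = 1.7918 + 0.2231 = 2.0149.
Note: since some zeros are outside |z| ≤ r, the simplified n·log(r) form does NOT apply — only the inside zeros contribute.

I(r) ≈ 2.0149.


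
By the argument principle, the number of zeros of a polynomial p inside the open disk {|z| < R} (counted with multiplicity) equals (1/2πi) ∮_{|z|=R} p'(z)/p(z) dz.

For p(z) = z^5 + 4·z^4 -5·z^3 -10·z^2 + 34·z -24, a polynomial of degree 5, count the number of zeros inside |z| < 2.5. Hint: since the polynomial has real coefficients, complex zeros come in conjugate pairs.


The zeros of p are: -3, -4, (1 + 1i), (1 - 1i), 1.
Their magnitudes are: 3, 4, 1.414, 1.414, 1.
Zeros with |z| < R = 2.5: (1 + 1i), (1 - 1i), 1.
Count = 3.
By the argument principle, (1/2πi) ∮_{|z|=R} p'(z)/p(z) dz equals exactly this count.

Number of zeros inside |z| < 2.5: 3.


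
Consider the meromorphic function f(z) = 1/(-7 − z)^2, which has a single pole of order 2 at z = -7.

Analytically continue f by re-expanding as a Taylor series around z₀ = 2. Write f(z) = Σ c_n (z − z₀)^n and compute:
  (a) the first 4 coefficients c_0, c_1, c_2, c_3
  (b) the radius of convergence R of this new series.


Let w = z − z₀, so z = z₀ + w.
Then -7 − z = -7 − (z₀ + w) = (-7 − z₀) − w = -9 − w.
f(z) = 1/(-9 − w)^2 = (1/(-9)^2) · (1 − w/(-9))^{−2}.
By the binomial series (1−u)^{−2} = Σ_{n≥0} C(n+1, 1) u^n for |u|<1, with u = w/(-9):
  c_n = C(n+1, 1) / (-9)^(n+2).
  c_0 = 1/(-9)^2 = 1/81.
  c_1 = 2/(-9)^3 = -2/729.
  c_2 = 3/(-9)^4 = 1/2187.
  c_3 = 4/(-9)^5 = -4/59049.
The series is valid for |w/d| < 1, i.e. |z − z₀| < |d|.
Radius of convergence: R = |-7 − z₀| = |-9| = 9 (distance from z₀ to the singularity z = -7).

c_0 = 1/81, c_1 = -2/729, c_2 = 1/2187, c_3 = -4/59049; R = 9.


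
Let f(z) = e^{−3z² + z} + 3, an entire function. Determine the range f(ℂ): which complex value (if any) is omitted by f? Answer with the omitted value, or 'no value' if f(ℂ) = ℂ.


Little Picard bounds the complement of f(ℂ) to at most one point.
The exponent g(z) = −3z² + z is a nonconstant polynomial, hence surjective onto ℂ. So e^{g(z)} takes every value in {e^w : w ∈ ℂ} = ℂ ∖ {0}. Adding 3 shifts the range to ℂ ∖ {3}. f omits exactly 3.

Omitted value: 3.


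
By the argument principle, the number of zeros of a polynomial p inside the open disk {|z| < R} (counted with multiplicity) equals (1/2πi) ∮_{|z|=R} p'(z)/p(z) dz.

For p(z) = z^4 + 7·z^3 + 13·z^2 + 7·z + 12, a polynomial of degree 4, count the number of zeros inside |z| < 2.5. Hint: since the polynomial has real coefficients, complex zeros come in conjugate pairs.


The zeros of p are: -3, (0 + 1i), (0 - 1i), -4.
Their magnitudes are: 3, 1, 1, 4.
Zeros with |z| < R = 2.5: (0 + 1i), (0 - 1i).
Count = 2.
By the argument principle, (1/2πi) ∮_{|z|=R} p'(z)/p(z) dz equals exactly this count.

Number of zeros inside |z| < 2.5: 2.


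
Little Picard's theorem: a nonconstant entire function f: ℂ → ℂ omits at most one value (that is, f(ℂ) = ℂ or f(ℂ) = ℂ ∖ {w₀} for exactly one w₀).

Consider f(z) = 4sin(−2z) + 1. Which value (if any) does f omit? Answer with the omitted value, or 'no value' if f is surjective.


Little Picard bounds the complement of f(ℂ) to at most one point.
sin is entire and surjective onto ℂ: for every w ∈ ℂ, sin(ζ) = w has a solution ζ ∈ ℂ (e.g., via the complex inverse arcsin). With ζ = −2z this gives z = ζ/(-2). Then 4·sin(−2z) takes every value in 4·ℂ = ℂ, and adding 1 is a bijection of ℂ. So f is surjective and omits no value. (Note: only on the real line is sin bounded by [−1, 1].)

Omitted value: no value.


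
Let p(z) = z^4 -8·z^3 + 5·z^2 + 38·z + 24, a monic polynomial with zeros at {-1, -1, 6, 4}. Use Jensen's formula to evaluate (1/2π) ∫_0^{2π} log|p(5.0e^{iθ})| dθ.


Zeros: -1, -1, 4, 6; r = 5.0.
Inside |z| < r: -1, -1, 4. Outside (|z| ≥ r): 6.
p(0) = 24, so log|p(0)| = log(24) = 3.1781.
Apply Jensen: I(r) = log|p(0)| + Σ_k log(r/|z_k|), summed over zeros inside |z| < r.
  log(r/|z_k|) for z_k = -1: log(5.0/1) = 1.6094
  log(r/|z_k|) for z_k = -1: log(5.0/1) = 1.6094
  log(r/|z_k|) for z_k = 4: log(5.0/4) = 0.2231
  Outside zeros (6) contribute nothing to the Jensen sum.
Sum over inside zeros: 3.4420.
I(r) = log|p(0)| + (inside sum) = 3.1781 + 3.4420 = 6.6201.
Note: since some zeros are outside |z| ≤ r, the simplified n·log(r) form does NOT apply — only the inside zeros contribute.

I(r) ≈ 6.6201.


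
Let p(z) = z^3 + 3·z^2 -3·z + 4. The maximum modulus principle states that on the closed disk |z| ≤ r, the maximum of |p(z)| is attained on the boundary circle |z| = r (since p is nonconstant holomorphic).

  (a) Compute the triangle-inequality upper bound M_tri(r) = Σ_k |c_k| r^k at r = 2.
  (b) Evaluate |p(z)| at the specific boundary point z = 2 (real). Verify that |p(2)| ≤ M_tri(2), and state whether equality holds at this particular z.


Coefficients: c_0 = 4, c_1 = -3, c_2 = 3, c_3 = 1. Radius r = 2.
Part (a). Triangle bound: M_tri(r) = Σ_k |c_k| r^k
  = |4|·2^0 + |-3|·2^1 + |3|·2^2 + |1|·2^3
  = 4 + 6 + 12 + 8 = 30.
This bounds M(r) := max_{|z|=r} |p(z)| from above; equality holds iff all terms c_k z^k can be made to align in phase at a single z on |z|=r.
Part (b). At z = 2 (real, on the circle |z| = r):
  p(2) = (4)·2^0 + (-3)·2^1 + (3)·2^2 + (1)·2^3 = 18.
  |p(2)| = 18.
Check: |p(2)| = 18 ≤ 30 = M_tri(2). ✓ Equality does not hold at z = 2 (the coefficients have mixed signs, so the terms do not all align in phase there).

M_tri(2) = 30; |p(2)| = 18; equality at z=2: no.


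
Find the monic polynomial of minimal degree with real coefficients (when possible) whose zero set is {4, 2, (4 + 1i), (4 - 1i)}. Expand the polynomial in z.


The polynomial is p(z) = ∏_{α ∈ S} (z − α), where S = {4, 2, (4 + 1i), (4 - 1i)}.
Expanding the product yields: p(z) = z^4 -14·z^3 + 73·z^2 -166·z + 136.
Note conjugate pairs combine to real quadratics: (z − (4+1i))(z − (4−1i)) = z² − 8z + 17.
The resulting polynomial has degree 4 and real coefficients as required.

p(z) = z^4 -14·z^3 + 73·z^2 -166·z + 136.


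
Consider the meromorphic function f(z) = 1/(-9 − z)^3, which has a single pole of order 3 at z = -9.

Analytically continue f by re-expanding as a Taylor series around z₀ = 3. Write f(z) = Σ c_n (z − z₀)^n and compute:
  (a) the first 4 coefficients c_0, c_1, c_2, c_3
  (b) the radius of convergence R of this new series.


Let w = z − z₀, so z = z₀ + w.
Then -9 − z = -9 − (z₀ + w) = (-9 − z₀) − w = -12 − w.
f(z) = 1/(-12 − w)^3 = (1/(-12)^3) · (1 − w/(-12))^{−3}.
By the binomial series (1−u)^{−3} = Σ_{n≥0} C(n+2, 2) u^n for |u|<1, with u = w/(-12):
  c_n = C(n+2, 2) / (-12)^(n+3).
  c_0 = 1/(-12)^3 = -1/1728.
  c_1 = 3/(-12)^4 = 1/6912.
  c_2 = 6/(-12)^5 = -1/41472.
  c_3 = 10/(-12)^6 = 5/1492992.
The series is valid for |w/d| < 1, i.e. |z − z₀| < |d|.
Radius of convergence: R = |-9 − z₀| = |-12| = 12 (distance from z₀ to the singularity z = -9).

c_0 = -1/1728, c_1 = 1/6912, c_2 = -1/41472, c_3 = 5/1492992; R = 12.


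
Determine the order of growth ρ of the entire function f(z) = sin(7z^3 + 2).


Write sin(w) = (e^{iw} ± e^{−iw})/(2 or 2i), so |sin(w)| ≤ e^{|w|}. With w = 7z^3 + 2, |w| ≤ 7r^3 + 2 on |z|=r, giving M(r) ≤ e^{7r^3 + 2} and ρ ≤ 3. For the lower bound, choose z on |z|=r with 7z^3 purely imaginary of modulus 7r^3; then |sin(7z^3 + 2)| grows like e^{7r^3}/2, so ρ ≥ 3. Hence ρ = 3.
Therefore ρ = 3.

Order ρ = 3.


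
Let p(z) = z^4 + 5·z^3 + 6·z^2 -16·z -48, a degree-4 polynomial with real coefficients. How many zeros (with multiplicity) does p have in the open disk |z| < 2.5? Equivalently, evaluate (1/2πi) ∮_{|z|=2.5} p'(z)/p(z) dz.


The zeros of p are: -3, 2, (-2 + 2i), (-2 - 2i).
Their magnitudes are: 3, 2, 2.828, 2.828.
Zeros with |z| < R = 2.5: 2.
Count = 1.
By the argument principle, (1/2πi) ∮_{|z|=R} p'(z)/p(z) dz equals exactly this count.

Number of zeros inside |z| < 2.5: 1.


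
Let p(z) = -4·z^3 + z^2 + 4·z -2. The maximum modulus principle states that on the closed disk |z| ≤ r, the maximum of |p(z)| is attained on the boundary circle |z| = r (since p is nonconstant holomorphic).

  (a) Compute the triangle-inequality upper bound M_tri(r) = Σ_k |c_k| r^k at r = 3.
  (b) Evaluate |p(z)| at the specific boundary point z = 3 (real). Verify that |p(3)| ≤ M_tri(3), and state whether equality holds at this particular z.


Coefficients: c_0 = -2, c_1 = 4, c_2 = 1, c_3 = -4. Radius r = 3.
Part (a). Triangle bound: M_tri(r) = Σ_k |c_k| r^k
  = |-2|·3^0 + |4|·3^1 + |1|·3^2 + |-4|·3^3
  = 2 + 12 + 9 + 108 = 131.
This bounds M(r) := max_{|z|=r} |p(z)| from above; equality holds iff all terms c_k z^k can be made to align in phase at a single z on |z|=r.
Part (b). At z = 3 (real, on the circle |z| = r):
  p(3) = (-2)·3^0 + (4)·3^1 + (1)·3^2 + (-4)·3^3 = -89.
  |p(3)| = 89.
Check: |p(3)| = 89 ≤ 131 = M_tri(3). ✓ Equality does not hold at z = 3 (the coefficients have mixed signs, so the terms do not all align in phase there).

M_tri(3) = 131; |p(3)| = 89; equality at z=3: no.


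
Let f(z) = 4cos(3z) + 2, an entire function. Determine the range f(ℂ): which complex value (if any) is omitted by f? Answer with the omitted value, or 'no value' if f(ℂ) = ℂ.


Little Picard bounds the complement of f(ℂ) to at most one point.
cos is entire and surjective onto ℂ: for every w ∈ ℂ, cos(ζ) = w has a solution ζ ∈ ℂ (e.g., via the complex inverse arccos). With ζ = 3z this gives z = ζ/(3). Then 4·cos(3z) takes every value in 4·ℂ = ℂ, and adding 2 is a bijection of ℂ. So f is surjective and omits no value. (Note: only on the real line is cos bounded by [−1, 1].)

Omitted value: no value.


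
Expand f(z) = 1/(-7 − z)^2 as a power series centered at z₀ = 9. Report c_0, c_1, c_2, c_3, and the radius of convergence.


Let w = z − z₀, so z = z₀ + w.
Then -7 − z = -7 − (z₀ + w) = (-7 − z₀) − w = -16 − w.
f(z) = 1/(-16 − w)^2 = (1/(-16)^2) · (1 − w/(-16))^{−2}.
By the binomial series (1−u)^{−2} = Σ_{n≥0} C(n+1, 1) u^n for |u|<1, with u = w/(-16):
  c_n = C(n+1, 1) / (-16)^(n+2).
  c_0 = 1/(-16)^2 = 1/256.
  c_1 = 2/(-16)^3 = -1/2048.
  c_2 = 3/(-16)^4 = 3/65536.
  c_3 = 4/(-16)^5 = -1/262144.
The series is valid for |w/d| < 1, i.e. |z − z₀| < |d|.
Radius of convergence: R = |-7 − z₀| = |-16| = 16 (distance from z₀ to the singularity z = -7).

c_0 = 1/256, c_1 = -1/2048, c_2 = 3/65536, c_3 = -1/262144; R = 16.


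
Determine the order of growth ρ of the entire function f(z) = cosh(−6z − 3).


cosh(w) is a linear combination of e^{iw} and e^{−iw} (or e^w, e^{−w} in the hyperbolic case), so |cosh(w)| ≤ e^{|w|}. With w = −6z − 3, |w| ≤ 6|z| + 3 = 6r + 3 on |z| = r, giving M(r) ≤ e^{6r + 3}, so ρ ≤ 1. On a suitable ray (z = it for sin/cos; z = t for sinh/cosh, t real → ∞), |cosh(−6z − 3)| grows like e^{6|t|}/2, so ρ ≥ 1. Hence ρ = 1.
Therefore ρ = 1.

Order ρ = 1.


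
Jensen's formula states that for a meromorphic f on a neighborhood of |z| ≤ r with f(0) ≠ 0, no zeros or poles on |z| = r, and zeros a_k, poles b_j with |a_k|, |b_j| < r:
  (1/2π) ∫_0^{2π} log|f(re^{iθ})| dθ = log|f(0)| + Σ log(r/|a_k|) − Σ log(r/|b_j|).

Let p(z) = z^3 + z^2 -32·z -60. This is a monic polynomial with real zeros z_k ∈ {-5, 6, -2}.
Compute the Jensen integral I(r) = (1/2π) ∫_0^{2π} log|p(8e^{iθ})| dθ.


Zeros: -5, -2, 6; r = 8.
Inside |z| < r: -5, -2, 6. Outside (|z| ≥ r): ∅.
p(0) = -60, so log|p(0)| = log(60) = 4.0943.
Apply Jensen: I(r) = log|p(0)| + Σ_k log(r/|z_k|), summed over zeros inside |z| < r.
  log(r/|z_k|) for z_k = -5: log(8/5) = 0.4700
  log(r/|z_k|) for z_k = 6: log(8/6) = 0.2877
  log(r/|z_k|) for z_k = -2: log(8/2) = 1.3863
Sum over inside zeros: 2.1440.
I(r) = log|p(0)| + (inside sum) = 4.0943 + 2.1440 = 6.2383.
Closed form (all zeros inside, monic): I(r) = n·log(r) = 3·log(8) = 6.2383. ✓

I(r) ≈ 6.2383.


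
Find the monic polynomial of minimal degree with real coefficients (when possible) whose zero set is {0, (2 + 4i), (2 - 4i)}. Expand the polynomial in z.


The polynomial is p(z) = ∏_{α ∈ S} (z − α), where S = {0, (2 + 4i), (2 - 4i)}.
Expanding the product yields: p(z) = z^3 -4·z^2 + 20·z.
Note conjugate pairs combine to real quadratics: (z − (2+4i))(z − (2−4i)) = z² − 4z + 20.
The resulting polynomial has degree 3 and real coefficients as required.

p(z) = z^3 -4·z^2 + 20·z.


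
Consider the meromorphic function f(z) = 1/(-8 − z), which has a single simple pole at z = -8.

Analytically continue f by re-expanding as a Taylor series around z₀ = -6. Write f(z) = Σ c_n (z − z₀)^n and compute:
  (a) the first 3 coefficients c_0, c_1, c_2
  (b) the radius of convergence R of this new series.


Let w = z − z₀, so z = z₀ + w.
Then -8 − z = -8 − (z₀ + w) = (-8 − z₀) − w = -2 − w.
f(z) = 1/(-2 − w) = (1/(-2)) · 1/(1 − w/(-2)) = Σ_{n≥0} w^n / (-2)^(n+1).
So c_n = 1/(-2)^(n+1):
  c_0 = 1/(-2)^1 = -1/2.
  c_1 = 1/(-2)^2 = 1/4.
  c_2 = 1/(-2)^3 = -1/8.
The series is valid for |w/d| < 1, i.e. |z − z₀| < |d|.
Radius of convergence: R = |-8 − z₀| = |-2| = 2 (distance from z₀ to the singularity z = -8).

c_0 = -1/2, c_1 = 1/4, c_2 = -1/8; R = 2.


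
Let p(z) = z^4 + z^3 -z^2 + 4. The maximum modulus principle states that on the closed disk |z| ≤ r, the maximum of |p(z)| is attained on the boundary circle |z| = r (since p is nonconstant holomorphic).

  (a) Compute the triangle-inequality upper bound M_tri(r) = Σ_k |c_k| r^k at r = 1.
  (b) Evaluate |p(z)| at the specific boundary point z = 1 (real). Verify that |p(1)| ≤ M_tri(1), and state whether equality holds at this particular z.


Coefficients: c_0 = 4, c_1 = 0, c_2 = -1, c_3 = 1, c_4 = 1. Radius r = 1.
Part (a). Triangle bound: M_tri(r) = Σ_k |c_k| r^k
  = |4|·1^0 + |0|·1^1 + |-1|·1^2 + |1|·1^3 + |1|·1^4
  = 4 + 0 + 1 + 1 + 1 = 7.
This bounds M(r) := max_{|z|=r} |p(z)| from above; equality holds iff all terms c_k z^k can be made to align in phase at a single z on |z|=r.
Part (b). At z = 1 (real, on the circle |z| = r):
  p(1) = (4)·1^0 + (0)·1^1 + (-1)·1^2 + (1)·1^3 + (1)·1^4 = 5.
  |p(1)| = 5.
Check: |p(1)| = 5 ≤ 7 = M_tri(1). ✓ Equality does not hold at z = 1 (the coefficients have mixed signs, so the terms do not all align in phase there).

M_tri(1) = 7; |p(1)| = 5; equality at z=1: no.


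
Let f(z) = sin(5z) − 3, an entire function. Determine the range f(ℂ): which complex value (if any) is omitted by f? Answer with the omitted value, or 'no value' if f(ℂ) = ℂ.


Little Picard bounds the complement of f(ℂ) to at most one point.
sin is entire and surjective onto ℂ: for every w ∈ ℂ, sin(ζ) = w has a solution ζ ∈ ℂ (e.g., via the complex inverse arcsin). With ζ = 5z this gives z = ζ/(5). Then 1·sin(5z) takes every value in 1·ℂ = ℂ, and adding -3 is a bijection of ℂ. So f is surjective and omits no value. (Note: only on the real line is sin bounded by [−1, 1].)

Omitted value: no value.


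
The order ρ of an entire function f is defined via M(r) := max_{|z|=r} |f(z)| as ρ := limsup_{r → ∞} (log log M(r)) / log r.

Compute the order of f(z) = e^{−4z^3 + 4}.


|e^{−4z^3 + 4}| = e^{Re(-4·z^3) + 4} ≤ e^{4|z|^3 + 4} = e^{4r^3 + 4} on |z| = r, so ρ ≤ 3. Choosing z on |z|=r so that -4·z^3 is real positive (always possible by picking arg z appropriately) gives |f(z)| = e^{4r^3 + 4}, matching the bound. The additive constant 4 does not affect log log M(r) ~ 3·log r. Hence ρ = 3.
Therefore ρ = 3.

Order ρ = 3.


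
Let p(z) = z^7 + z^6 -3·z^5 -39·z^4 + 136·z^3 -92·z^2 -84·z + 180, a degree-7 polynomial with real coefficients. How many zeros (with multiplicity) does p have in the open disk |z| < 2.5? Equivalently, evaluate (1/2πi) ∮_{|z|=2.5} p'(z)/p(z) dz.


The zeros of p are: (-3 + 3i), (-3 - 3i), -1, (2 + 1i), (2 - 1i), (1 + 1i), (1 - 1i).
Their magnitudes are: 4.243, 4.243, 1, 2.236, 2.236, 1.414, 1.414.
Zeros with |z| < R = 2.5: -1, (2 + 1i), (2 - 1i), (1 + 1i), (1 - 1i).
Count = 5.
By the argument principle, (1/2πi) ∮_{|z|=R} p'(z)/p(z) dz equals exactly this count.

Number of zeros inside |z| < 2.5: 5.


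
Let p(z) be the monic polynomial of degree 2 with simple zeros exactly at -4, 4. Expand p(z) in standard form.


The polynomial is p(z) = ∏_{α ∈ S} (z − α), where S = {-4, 4}.
Expanding the product yields: p(z) = z^2 -16.
The resulting polynomial has degree 2 and real coefficients as required.

p(z) = z^2 -16.


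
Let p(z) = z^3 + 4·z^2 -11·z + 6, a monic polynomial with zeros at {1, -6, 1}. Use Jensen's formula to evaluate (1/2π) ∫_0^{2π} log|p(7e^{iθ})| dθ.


Zeros: -6, 1, 1; r = 7.
Inside |z| < r: -6, 1, 1. Outside (|z| ≥ r): ∅.
p(0) = 6, so log|p(0)| = log(6) = 1.7918.
Apply Jensen: I(r) = log|p(0)| + Σ_k log(r/|z_k|), summed over zeros inside |z| < r.
  log(r/|z_k|) for z_k = 1: log(7/1) = 1.9459
  log(r/|z_k|) for z_k = -6: log(7/6) = 0.1542
  log(r/|z_k|) for z_k = 1: log(7/1) = 1.9459
Sum over inside zeros: 4.0460.
I(r) = log|p(0)| + (inside sum) = 1.7918 + 4.0460 = 5.8377.
Closed form (all zeros inside, monic): I(r) = n·log(r) = 3·log(7) = 5.8377. ✓

I(r) ≈ 5.8377.


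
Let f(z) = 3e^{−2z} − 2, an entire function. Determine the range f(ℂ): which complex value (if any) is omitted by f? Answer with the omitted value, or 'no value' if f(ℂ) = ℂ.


Little Picard bounds the complement of f(ℂ) to at most one point.
e^{−2z} is never zero on ℂ, so 3·e^{−2z} takes every value in ℂ ∖ {0}. Adding -2 shifts the range to ℂ ∖ {-2}. Thus f omits exactly the value -2.

Omitted value: -2.


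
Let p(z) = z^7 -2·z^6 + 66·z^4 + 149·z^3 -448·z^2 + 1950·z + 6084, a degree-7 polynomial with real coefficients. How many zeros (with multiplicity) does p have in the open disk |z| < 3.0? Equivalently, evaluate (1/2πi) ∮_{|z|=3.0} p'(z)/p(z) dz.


The zeros of p are: (2 + 3i), (2 - 3i), (-3 + 2i), (-3 - 2i), (3 + 3i), (3 - 3i), -2.
Their magnitudes are: 3.606, 3.606, 3.606, 3.606, 4.243, 4.243, 2.
Zeros with |z| < R = 3.0: -2.
Count = 1.
By the argument principle, (1/2πi) ∮_{|z|=R} p'(z)/p(z) dz equals exactly this count.

Number of zeros inside |z| < 3.0: 1.


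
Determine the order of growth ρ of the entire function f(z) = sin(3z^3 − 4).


Write sin(w) = (e^{iw} ± e^{−iw})/(2 or 2i), so |sin(w)| ≤ e^{|w|}. With w = 3z^3 − 4, |w| ≤ 3r^3 + 4 on |z|=r, giving M(r) ≤ e^{3r^3 + 4} and ρ ≤ 3. For the lower bound, choose z on |z|=r with 3z^3 purely imaginary of modulus 3r^3; then |sin(3z^3 − 4)| grows like e^{3r^3}/2, so ρ ≥ 3. Hence ρ = 3.
Therefore ρ = 3.

Order ρ = 3.


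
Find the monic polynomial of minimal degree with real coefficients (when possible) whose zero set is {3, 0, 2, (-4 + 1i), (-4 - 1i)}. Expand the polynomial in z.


The polynomial is p(z) = ∏_{α ∈ S} (z − α), where S = {3, 0, 2, (-4 + 1i), (-4 - 1i)}.
Expanding the product yields: p(z) = z^5 + 3·z^4 -17·z^3 -37·z^2 + 102·z.
Note conjugate pairs combine to real quadratics: (z − (-4+1i))(z − (-4−1i)) = z² + 8z + 17.
The resulting polynomial has degree 5 and real coefficients as required.

p(z) = z^5 + 3·z^4 -17·z^3 -37·z^2 + 102·z.


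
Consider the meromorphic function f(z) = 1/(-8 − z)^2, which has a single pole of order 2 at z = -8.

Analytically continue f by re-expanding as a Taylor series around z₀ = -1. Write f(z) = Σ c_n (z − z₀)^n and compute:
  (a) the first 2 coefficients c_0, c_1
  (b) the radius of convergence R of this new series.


Let w = z − z₀, so z = z₀ + w.
Then -8 − z = -8 − (z₀ + w) = (-8 − z₀) − w = -7 − w.
f(z) = 1/(-7 − w)^2 = (1/(-7)^2) · (1 − w/(-7))^{−2}.
By the binomial series (1−u)^{−2} = Σ_{n≥0} C(n+1, 1) u^n for |u|<1, with u = w/(-7):
  c_n = C(n+1, 1) / (-7)^(n+2).
  c_0 = 1/(-7)^2 = 1/49.
  c_1 = 2/(-7)^3 = -2/343.
The series is valid for |w/d| < 1, i.e. |z − z₀| < |d|.
Radius of convergence: R = |-8 − z₀| = |-7| = 7 (distance from z₀ to the singularity z = -8).

c_0 = 1/49, c_1 = -2/343; R = 7.


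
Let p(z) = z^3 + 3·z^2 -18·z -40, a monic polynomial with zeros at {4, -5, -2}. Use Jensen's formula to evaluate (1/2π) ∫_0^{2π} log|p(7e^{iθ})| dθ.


Zeros: -5, -2, 4; r = 7.
Inside |z| < r: -5, -2, 4. Outside (|z| ≥ r): ∅.
p(0) = -40, so log|p(0)| = log(40) = 3.6889.
Apply Jensen: I(r) = log|p(0)| + Σ_k log(r/|z_k|), summed over zeros inside |z| < r.
  log(r/|z_k|) for z_k = 4: log(7/4) = 0.5596
  log(r/|z_k|) for z_k = -5: log(7/5) = 0.3365
  log(r/|z_k|) for z_k = -2: log(7/2) = 1.2528
Sum over inside zeros: 2.1489.
I(r) = log|p(0)| + (inside sum) = 3.6889 + 2.1489 = 5.8377.
Closed form (all zeros inside, monic): I(r) = n·log(r) = 3·log(7) = 5.8377. ✓

I(r) ≈ 5.8377.


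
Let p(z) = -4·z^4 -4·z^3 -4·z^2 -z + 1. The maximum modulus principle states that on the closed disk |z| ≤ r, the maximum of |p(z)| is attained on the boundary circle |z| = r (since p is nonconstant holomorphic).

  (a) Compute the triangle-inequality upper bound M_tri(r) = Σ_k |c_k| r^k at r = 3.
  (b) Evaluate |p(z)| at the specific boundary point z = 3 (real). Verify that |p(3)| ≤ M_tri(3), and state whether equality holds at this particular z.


Coefficients: c_0 = 1, c_1 = -1, c_2 = -4, c_3 = -4, c_4 = -4. Radius r = 3.
Part (a). Triangle bound: M_tri(r) = Σ_k |c_k| r^k
  = |1|·3^0 + |-1|·3^1 + |-4|·3^2 + |-4|·3^3 + |-4|·3^4
  = 1 + 3 + 36 + 108 + 324 = 472.
This bounds M(r) := max_{|z|=r} |p(z)| from above; equality holds iff all terms c_k z^k can be made to align in phase at a single z on |z|=r.
Part (b). At z = 3 (real, on the circle |z| = r):
  p(3) = (1)·3^0 + (-1)·3^1 + (-4)·3^2 + (-4)·3^3 + (-4)·3^4 = -470.
  |p(3)| = 470.
Check: |p(3)| = 470 ≤ 472 = M_tri(3). ✓ Equality does not hold at z = 3 (the coefficients have mixed signs, so the terms do not all align in phase there).

M_tri(3) = 472; |p(3)| = 470; equality at z=3: no.


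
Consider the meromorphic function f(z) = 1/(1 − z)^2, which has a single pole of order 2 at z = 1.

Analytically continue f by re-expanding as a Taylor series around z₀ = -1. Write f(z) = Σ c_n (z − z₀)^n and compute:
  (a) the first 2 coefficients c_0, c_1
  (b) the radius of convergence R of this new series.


Let w = z − z₀, so z = z₀ + w.
Then 1 − z = 1 − (z₀ + w) = (1 − z₀) − w = 2 − w.
f(z) = 1/(2 − w)^2 = (1/(2)^2) · (1 − w/(2))^{−2}.
By the binomial series (1−u)^{−2} = Σ_{n≥0} C(n+1, 1) u^n for |u|<1, with u = w/(2):
  c_n = C(n+1, 1) / (2)^(n+2).
  c_0 = 1/(2)^2 = 1/4.
  c_1 = 2/(2)^3 = 1/4.
The series is valid for |w/d| < 1, i.e. |z − z₀| < |d|.
Radius of convergence: R = |1 − z₀| = |2| = 2 (distance from z₀ to the singularity z = 1).

c_0 = 1/4, c_1 = 1/4; R = 2.


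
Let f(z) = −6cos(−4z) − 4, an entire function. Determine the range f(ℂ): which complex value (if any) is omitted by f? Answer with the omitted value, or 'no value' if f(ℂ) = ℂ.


Little Picard bounds the complement of f(ℂ) to at most one point.
cos is entire and surjective onto ℂ: for every w ∈ ℂ, cos(ζ) = w has a solution ζ ∈ ℂ (e.g., via the complex inverse arccos). With ζ = −4z this gives z = ζ/(-4). Then -6·cos(−4z) takes every value in -6·ℂ = ℂ, and adding -4 is a bijection of ℂ. So f is surjective and omits no value. (Note: only on the real line is cos bounded by [−1, 1].)

Omitted value: no value.


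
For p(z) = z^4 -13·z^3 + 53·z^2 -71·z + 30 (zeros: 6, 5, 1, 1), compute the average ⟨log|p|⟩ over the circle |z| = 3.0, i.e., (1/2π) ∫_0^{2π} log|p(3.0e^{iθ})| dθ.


Zeros: 1, 1, 5, 6; r = 3.0.
Inside |z| < r: 1, 1. Outside (|z| ≥ r): 5, 6.
p(0) = 30, so log|p(0)| = log(30) = 3.4012.
Apply Jensen: I(r) = log|p(0)| + Σ_k log(r/|z_k|), summed over zeros inside |z| < r.
  log(r/|z_k|) for z_k = 1: log(3.0/1) = 1.0986
  log(r/|z_k|) for z_k = 1: log(3.0/1) = 1.0986
  Outside zeros (5, 6) contribute nothing to the Jensen sum.
Sum over inside zeros: 2.1972.
I(r) = log|p(0)| + (inside sum) = 3.4012 + 2.1972 = 5.5984.
Note: since some zeros are outside |z| ≤ r, the simplified n·log(r) form does NOT apply — only the inside zeros contribute.

I(r) ≈ 5.5984.


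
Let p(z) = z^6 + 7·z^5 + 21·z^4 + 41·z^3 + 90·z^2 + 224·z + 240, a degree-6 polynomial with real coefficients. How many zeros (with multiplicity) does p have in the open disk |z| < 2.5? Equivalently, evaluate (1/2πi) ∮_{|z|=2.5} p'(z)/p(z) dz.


The zeros of p are: (-2 + 2i), (-2 - 2i), -3, (1 + 2i), (1 - 2i), -2.
Their magnitudes are: 2.828, 2.828, 3, 2.236, 2.236, 2.
Zeros with |z| < R = 2.5: (1 + 2i), (1 - 2i), -2.
Count = 3.
By the argument principle, (1/2πi) ∮_{|z|=R} p'(z)/p(z) dz equals exactly this count.

Number of zeros inside |z| < 2.5: 3.


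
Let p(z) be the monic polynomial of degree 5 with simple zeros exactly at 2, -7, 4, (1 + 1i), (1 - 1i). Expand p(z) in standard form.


The polynomial is p(z) = ∏_{α ∈ S} (z − α), where S = {2, -7, 4, (1 + 1i), (1 - 1i)}.
Expanding the product yields: p(z) = z^5 -z^4 -34·z^3 + 126·z^2 -180·z + 112.
Note conjugate pairs combine to real quadratics: (z − (1+1i))(z − (1−1i)) = z² − 2z + 2.
The resulting polynomial has degree 5 and real coefficients as required.

p(z) = z^5 -z^4 -34·z^3 + 126·z^2 -180·z + 112.


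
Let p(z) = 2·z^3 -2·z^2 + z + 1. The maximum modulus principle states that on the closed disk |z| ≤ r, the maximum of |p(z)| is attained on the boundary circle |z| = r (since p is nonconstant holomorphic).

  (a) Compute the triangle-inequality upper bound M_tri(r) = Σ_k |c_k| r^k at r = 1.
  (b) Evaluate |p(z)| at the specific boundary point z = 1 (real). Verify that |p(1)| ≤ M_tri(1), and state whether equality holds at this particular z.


Coefficients: c_0 = 1, c_1 = 1, c_2 = -2, c_3 = 2. Radius r = 1.
Part (a). Triangle bound: M_tri(r) = Σ_k |c_k| r^k
  = |1|·1^0 + |1|·1^1 + |-2|·1^2 + |2|·1^3
  = 1 + 1 + 2 + 2 = 6.
This bounds M(r) := max_{|z|=r} |p(z)| from above; equality holds iff all terms c_k z^k can be made to align in phase at a single z on |z|=r.
Part (b). At z = 1 (real, on the circle |z| = r):
  p(1) = (1)·1^0 + (1)·1^1 + (-2)·1^2 + (2)·1^3 = 2.
  |p(1)| = 2.
Check: |p(1)| = 2 ≤ 6 = M_tri(1). ✓ Equality does not hold at z = 1 (the coefficients have mixed signs, so the terms do not all align in phase there).

M_tri(1) = 6; |p(1)| = 2; equality at z=1: no.


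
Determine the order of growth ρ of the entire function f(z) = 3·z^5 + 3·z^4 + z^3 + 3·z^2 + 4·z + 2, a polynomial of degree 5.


|f(z)| ≤ Σ|c_k|·r^k = O(r^5) as r → ∞. Polynomial growth is O(e^{r^ε}) for every ε > 0 (since r^5/e^{r^ε} → 0), so ρ ≤ ε for all ε > 0, i.e. ρ = 0. Every nonconstant polynomial has order 0.
Therefore ρ = 0.

Order ρ = 0.


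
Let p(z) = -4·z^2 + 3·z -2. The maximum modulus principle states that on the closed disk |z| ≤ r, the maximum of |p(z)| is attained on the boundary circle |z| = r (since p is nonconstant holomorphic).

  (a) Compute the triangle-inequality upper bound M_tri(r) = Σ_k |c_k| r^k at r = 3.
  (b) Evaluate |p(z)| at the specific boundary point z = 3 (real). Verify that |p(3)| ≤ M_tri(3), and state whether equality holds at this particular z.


Coefficients: c_0 = -2, c_1 = 3, c_2 = -4. Radius r = 3.
Part (a). Triangle bound: M_tri(r) = Σ_k |c_k| r^k
  = |-2|·3^0 + |3|·3^1 + |-4|·3^2
  = 2 + 9 + 36 = 47.
This bounds M(r) := max_{|z|=r} |p(z)| from above; equality holds iff all terms c_k z^k can be made to align in phase at a single z on |z|=r.
Part (b). At z = 3 (real, on the circle |z| = r):
  p(3) = (-2)·3^0 + (3)·3^1 + (-4)·3^2 = -29.
  |p(3)| = 29.
Check: |p(3)| = 29 ≤ 47 = M_tri(3). ✓ Equality does not hold at z = 3 (the coefficients have mixed signs, so the terms do not all align in phase there).

M_tri(3) = 47; |p(3)| = 29; equality at z=3: no.


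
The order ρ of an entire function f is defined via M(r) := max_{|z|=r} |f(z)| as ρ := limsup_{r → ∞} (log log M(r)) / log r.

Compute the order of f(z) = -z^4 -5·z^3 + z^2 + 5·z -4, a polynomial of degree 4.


|f(z)| ≤ Σ|c_k|·r^k = O(r^4) as r → ∞. Polynomial growth is O(e^{r^ε}) for every ε > 0 (since r^4/e^{r^ε} → 0), so ρ ≤ ε for all ε > 0, i.e. ρ = 0. Every nonconstant polynomial has order 0.
Therefore ρ = 0.

Order ρ = 0.


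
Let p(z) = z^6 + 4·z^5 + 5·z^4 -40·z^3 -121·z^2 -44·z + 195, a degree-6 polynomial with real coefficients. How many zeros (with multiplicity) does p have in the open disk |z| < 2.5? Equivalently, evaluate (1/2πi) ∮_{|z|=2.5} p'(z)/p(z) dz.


The zeros of p are: 3, (-2 + 3i), (-2 - 3i), 1, (-2 + 1i), (-2 - 1i).
Their magnitudes are: 3, 3.606, 3.606, 1, 2.236, 2.236.
Zeros with |z| < R = 2.5: 1, (-2 + 1i), (-2 - 1i).
Count = 3.
By the argument principle, (1/2πi) ∮_{|z|=R} p'(z)/p(z) dz equals exactly this count.

Number of zeros inside |z| < 2.5: 3.


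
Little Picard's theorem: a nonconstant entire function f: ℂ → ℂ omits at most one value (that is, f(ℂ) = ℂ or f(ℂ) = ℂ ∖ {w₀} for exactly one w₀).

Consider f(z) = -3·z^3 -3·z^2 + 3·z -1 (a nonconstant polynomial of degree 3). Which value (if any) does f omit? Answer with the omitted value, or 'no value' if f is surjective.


Little Picard bounds the complement of f(ℂ) to at most one point.
For every w ∈ ℂ, the equation p(z) − w = 0 is a nonconstant polynomial in z and hence has at least one root by the fundamental theorem of algebra. So p is surjective onto ℂ, omitting no value.

Omitted value: no value.


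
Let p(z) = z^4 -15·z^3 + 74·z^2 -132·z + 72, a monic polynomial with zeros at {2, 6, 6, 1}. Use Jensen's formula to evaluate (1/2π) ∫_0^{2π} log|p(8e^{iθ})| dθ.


Zeros: 1, 2, 6, 6; r = 8.
Inside |z| < r: 1, 2, 6, 6. Outside (|z| ≥ r): ∅.
p(0) = 72, so log|p(0)| = log(72) = 4.2767.
Apply Jensen: I(r) = log|p(0)| + Σ_k log(r/|z_k|), summed over zeros inside |z| < r.
  log(r/|z_k|) for z_k = 2: log(8/2) = 1.3863
  log(r/|z_k|) for z_k = 6: log(8/6) = 0.2877
  log(r/|z_k|) for z_k = 6: log(8/6) = 0.2877
  log(r/|z_k|) for z_k = 1: log(8/1) = 2.0794
Sum over inside zeros: 4.0411.
I(r) = log|p(0)| + (inside sum) = 4.2767 + 4.0411 = 8.3178.
Closed form (all zeros inside, monic): I(r) = n·log(r) = 4·log(8) = 8.3178. ✓

I(r) ≈ 8.3178.


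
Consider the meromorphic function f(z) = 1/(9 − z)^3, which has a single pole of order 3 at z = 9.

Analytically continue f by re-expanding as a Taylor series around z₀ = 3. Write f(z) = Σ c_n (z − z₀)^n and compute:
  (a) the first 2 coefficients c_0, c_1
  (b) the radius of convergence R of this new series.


Let w = z − z₀, so z = z₀ + w.
Then 9 − z = 9 − (z₀ + w) = (9 − z₀) − w = 6 − w.
f(z) = 1/(6 − w)^3 = (1/(6)^3) · (1 − w/(6))^{−3}.
By the binomial series (1−u)^{−3} = Σ_{n≥0} C(n+2, 2) u^n for |u|<1, with u = w/(6):
  c_n = C(n+2, 2) / (6)^(n+3).
  c_0 = 1/(6)^3 = 1/216.
  c_1 = 3/(6)^4 = 1/432.
The series is valid for |w/d| < 1, i.e. |z − z₀| < |d|.
Radius of convergence: R = |9 − z₀| = |6| = 6 (distance from z₀ to the singularity z = 9).

c_0 = 1/216, c_1 = 1/432; R = 6.


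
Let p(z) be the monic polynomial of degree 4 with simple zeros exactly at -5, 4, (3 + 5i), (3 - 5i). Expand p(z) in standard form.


The polynomial is p(z) = ∏_{α ∈ S} (z − α), where S = {-5, 4, (3 + 5i), (3 - 5i)}.
Expanding the product yields: p(z) = z^4 -5·z^3 + 8·z^2 + 154·z -680.
Note conjugate pairs combine to real quadratics: (z − (3+5i))(z − (3−5i)) = z² − 6z + 34.
The resulting polynomial has degree 4 and real coefficients as required.

p(z) = z^4 -5·z^3 + 8·z^2 + 154·z -680.


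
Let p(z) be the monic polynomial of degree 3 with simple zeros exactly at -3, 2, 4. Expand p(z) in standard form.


The polynomial is p(z) = ∏_{α ∈ S} (z − α), where S = {-3, 2, 4}.
Expanding the product yields: p(z) = z^3 -3·z^2 -10·z + 24.
The resulting polynomial has degree 3 and real coefficients as required.

p(z) = z^3 -3·z^2 -10·z + 24.


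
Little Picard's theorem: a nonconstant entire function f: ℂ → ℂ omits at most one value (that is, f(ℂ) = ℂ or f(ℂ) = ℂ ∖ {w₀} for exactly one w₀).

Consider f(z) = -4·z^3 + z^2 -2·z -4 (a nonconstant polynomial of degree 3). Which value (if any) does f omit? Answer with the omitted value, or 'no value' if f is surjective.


Little Picard bounds the complement of f(ℂ) to at most one point.
For every w ∈ ℂ, the equation p(z) − w = 0 is a nonconstant polynomial in z and hence has at least one root by the fundamental theorem of algebra. So p is surjective onto ℂ, omitting no value.

Omitted value: no value.


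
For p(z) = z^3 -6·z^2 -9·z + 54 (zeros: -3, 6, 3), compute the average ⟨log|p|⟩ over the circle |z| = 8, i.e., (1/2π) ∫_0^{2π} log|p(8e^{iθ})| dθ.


Zeros: -3, 3, 6; r = 8.
Inside |z| < r: -3, 3, 6. Outside (|z| ≥ r): ∅.
p(0) = 54, so log|p(0)| = log(54) = 3.9890.
Apply Jensen: I(r) = log|p(0)| + Σ_k log(r/|z_k|), summed over zeros inside |z| < r.
  log(r/|z_k|) for z_k = -3: log(8/3) = 0.9808
  log(r/|z_k|) for z_k = 6: log(8/6) = 0.2877
  log(r/|z_k|) for z_k = 3: log(8/3) = 0.9808
Sum over inside zeros: 2.2493.
I(r) = log|p(0)| + (inside sum) = 3.9890 + 2.2493 = 6.2383.
Closed form (all zeros inside, monic): I(r) = n·log(r) = 3·log(8) = 6.2383. ✓

I(r) ≈ 6.2383.


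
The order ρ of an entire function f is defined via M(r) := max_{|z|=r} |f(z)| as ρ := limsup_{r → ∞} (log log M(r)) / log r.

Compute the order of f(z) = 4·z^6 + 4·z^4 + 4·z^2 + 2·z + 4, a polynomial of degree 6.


|f(z)| ≤ Σ|c_k|·r^k = O(r^6) as r → ∞. Polynomial growth is O(e^{r^ε}) for every ε > 0 (since r^6/e^{r^ε} → 0), so ρ ≤ ε for all ε > 0, i.e. ρ = 0. Every nonconstant polynomial has order 0.
Therefore ρ = 0.

Order ρ = 0.


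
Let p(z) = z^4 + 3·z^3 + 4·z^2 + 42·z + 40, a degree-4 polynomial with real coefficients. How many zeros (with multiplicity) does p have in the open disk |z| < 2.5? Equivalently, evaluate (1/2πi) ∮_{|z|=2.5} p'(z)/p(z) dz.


The zeros of p are: (1 + 3i), (1 - 3i), -4, -1.
Their magnitudes are: 3.162, 3.162, 4, 1.
Zeros with |z| < R = 2.5: -1.
Count = 1.
By the argument principle, (1/2πi) ∮_{|z|=R} p'(z)/p(z) dz equals exactly this count.

Number of zeros inside |z| < 2.5: 1.


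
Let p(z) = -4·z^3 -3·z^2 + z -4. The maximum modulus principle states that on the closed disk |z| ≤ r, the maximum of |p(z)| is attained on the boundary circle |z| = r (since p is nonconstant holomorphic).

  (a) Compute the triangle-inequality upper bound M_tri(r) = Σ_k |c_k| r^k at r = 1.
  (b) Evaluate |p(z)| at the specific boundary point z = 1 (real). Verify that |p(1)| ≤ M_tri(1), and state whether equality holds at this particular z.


Coefficients: c_0 = -4, c_1 = 1, c_2 = -3, c_3 = -4. Radius r = 1.
Part (a). Triangle bound: M_tri(r) = Σ_k |c_k| r^k
  = |-4|·1^0 + |1|·1^1 + |-3|·1^2 + |-4|·1^3
  = 4 + 1 + 3 + 4 = 12.
This bounds M(r) := max_{|z|=r} |p(z)| from above; equality holds iff all terms c_k z^k can be made to align in phase at a single z on |z|=r.
Part (b). At z = 1 (real, on the circle |z| = r):
  p(1) = (-4)·1^0 + (1)·1^1 + (-3)·1^2 + (-4)·1^3 = -10.
  |p(1)| = 10.
Check: |p(1)| = 10 ≤ 12 = M_tri(1). ✓ Equality does not hold at z = 1 (the coefficients have mixed signs, so the terms do not all align in phase there).

M_tri(1) = 12; |p(1)| = 10; equality at z=1: no.


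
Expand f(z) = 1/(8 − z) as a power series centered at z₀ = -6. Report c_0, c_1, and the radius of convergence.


Let w = z − z₀, so z = z₀ + w.
Then 8 − z = 8 − (z₀ + w) = (8 − z₀) − w = 14 − w.
f(z) = 1/(14 − w) = (1/(14)) · 1/(1 − w/(14)) = Σ_{n≥0} w^n / (14)^(n+1).
So c_n = 1/(14)^(n+1):
  c_0 = 1/(14)^1 = 1/14.
  c_1 = 1/(14)^2 = 1/196.
The series is valid for |w/d| < 1, i.e. |z − z₀| < |d|.
Radius of convergence: R = |8 − z₀| = |14| = 14 (distance from z₀ to the singularity z = 8).

c_0 = 1/14, c_1 = 1/196; R = 14.


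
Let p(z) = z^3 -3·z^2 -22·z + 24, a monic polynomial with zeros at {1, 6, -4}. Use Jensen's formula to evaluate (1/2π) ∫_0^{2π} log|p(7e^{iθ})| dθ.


Zeros: -4, 1, 6; r = 7.
Inside |z| < r: -4, 1, 6. Outside (|z| ≥ r): ∅.
p(0) = 24, so log|p(0)| = log(24) = 3.1781.
Apply Jensen: I(r) = log|p(0)| + Σ_k log(r/|z_k|), summed over zeros inside |z| < r.
  log(r/|z_k|) for z_k = 1: log(7/1) = 1.9459
  log(r/|z_k|) for z_k = 6: log(7/6) = 0.1542
  log(r/|z_k|) for z_k = -4: log(7/4) = 0.5596
Sum over inside zeros: 2.6597.
I(r) = log|p(0)| + (inside sum) = 3.1781 + 2.6597 = 5.8377.
Closed form (all zeros inside, monic): I(r) = n·log(r) = 3·log(7) = 5.8377. ✓

I(r) ≈ 5.8377.


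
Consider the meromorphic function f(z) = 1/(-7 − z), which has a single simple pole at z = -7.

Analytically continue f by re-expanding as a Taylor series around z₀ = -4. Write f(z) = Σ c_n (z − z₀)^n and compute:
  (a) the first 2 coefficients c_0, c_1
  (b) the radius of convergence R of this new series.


Let w = z − z₀, so z = z₀ + w.
Then -7 − z = -7 − (z₀ + w) = (-7 − z₀) − w = -3 − w.
f(z) = 1/(-3 − w) = (1/(-3)) · 1/(1 − w/(-3)) = Σ_{n≥0} w^n / (-3)^(n+1).
So c_n = 1/(-3)^(n+1):
  c_0 = 1/(-3)^1 = -1/3.
  c_1 = 1/(-3)^2 = 1/9.
The series is valid for |w/d| < 1, i.e. |z − z₀| < |d|.
Radius of convergence: R = |-7 − z₀| = |-3| = 3 (distance from z₀ to the singularity z = -7).

c_0 = -1/3, c_1 = 1/9; R = 3.


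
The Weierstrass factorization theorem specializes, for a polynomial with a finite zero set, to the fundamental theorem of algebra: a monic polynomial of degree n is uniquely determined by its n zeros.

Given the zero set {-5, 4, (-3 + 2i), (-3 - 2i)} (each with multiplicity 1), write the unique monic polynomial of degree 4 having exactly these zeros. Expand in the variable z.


The polynomial is p(z) = ∏_{α ∈ S} (z − α), where S = {-5, 4, (-3 + 2i), (-3 - 2i)}.
Expanding the product yields: p(z) = z^4 + 7·z^3 -z^2 -107·z -260.
Note conjugate pairs combine to real quadratics: (z − (-3+2i))(z − (-3−2i)) = z² + 6z + 13.
The resulting polynomial has degree 4 and real coefficients as required.

p(z) = z^4 + 7·z^3 -z^2 -107·z -260.
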